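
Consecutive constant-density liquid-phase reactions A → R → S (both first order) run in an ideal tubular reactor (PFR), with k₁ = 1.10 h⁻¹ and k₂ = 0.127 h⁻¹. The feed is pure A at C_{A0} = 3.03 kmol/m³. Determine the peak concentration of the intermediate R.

For a first-order series the maximum intermediate yield is C_{R,max}/C_{A0} = (k₁/k₂)^[k₂/(k₂−k₁)].
= (1.10/0.127)^(0.127/(0.127−1.10)) = (8.661)^(-0.1305) = 0.7544.
C_{R,max} = 0.7544×3.03 = 2.29 kmol/m³.

2.29 kmol/m³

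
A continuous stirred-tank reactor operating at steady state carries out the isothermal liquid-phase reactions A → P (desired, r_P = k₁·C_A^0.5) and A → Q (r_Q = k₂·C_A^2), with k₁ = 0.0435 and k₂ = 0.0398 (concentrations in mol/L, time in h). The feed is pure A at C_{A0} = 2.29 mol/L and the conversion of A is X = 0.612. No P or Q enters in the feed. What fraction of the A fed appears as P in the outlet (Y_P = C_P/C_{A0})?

0.346

Exit C_A = C_{A0}(1−X) = 2.29×0.388 = 0.8885 mol/L.
Rates in a CSTR are evaluated at the outlet concentration: r_P = 0.0435×0.8885^0.5 = 0.04100, r_Q = 0.0398×0.8885^2 = 0.03142.
Fraction of consumed A going to P: r_P/(r_P+r_Q) = 0.5662.
C_P = 0.5662·C_{A0}·X = 0.5662×2.29×0.612 = 0.793 mol/L; Y_P = C_P/C_{A0} = 0.346.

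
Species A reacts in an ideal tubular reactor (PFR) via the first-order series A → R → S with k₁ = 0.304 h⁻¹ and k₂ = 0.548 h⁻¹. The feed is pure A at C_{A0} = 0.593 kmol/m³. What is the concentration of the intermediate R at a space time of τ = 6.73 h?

Solving the coupled first-order balances gives C_R(τ) = [k₁/(k₂−k₁)]·C_{A0}·(e^(−k₁τ) − e^(−k₂τ)).
e^(−k₁τ) = e^(−0.304×6.73) = e^(−2.046) = 0.1293; e^(−k₂τ) = e^(−3.688) = 0.02502.
C_R = 0.304×0.593/(0.548−0.304) × (0.1293−0.02502) = 0.7388×0.1042 = 0.07701 kmol/m³.

0.0770 kmol/m³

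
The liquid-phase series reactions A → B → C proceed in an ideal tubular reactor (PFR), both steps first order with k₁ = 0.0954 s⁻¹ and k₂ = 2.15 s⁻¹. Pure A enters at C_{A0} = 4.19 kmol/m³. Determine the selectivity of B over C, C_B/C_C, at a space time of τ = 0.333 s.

Solving the coupled first-order balances gives C_B(τ) = [k₁/(k₂−k₁)]·C_{A0}·(e^(−k₁τ) − e^(−k₂τ)).
e^(−k₁τ) = e^(−0.0954×0.333) = e^(−0.03177) = 0.9687; e^(−k₂τ) = e^(−0.7159) = 0.4887.
C_B = 0.0954×4.19/(2.15−0.0954) × (0.9687−0.4887) = 0.1946×0.4800 = 0.09339 kmol/m³.
C_A = C_{A0}e^(−k₁τ) = 4.059 kmol/m³, so C_C = C_{A0}−C_A−C_B = 0.03763 kmol/m³; C_B/C_C = 2.48.

2.48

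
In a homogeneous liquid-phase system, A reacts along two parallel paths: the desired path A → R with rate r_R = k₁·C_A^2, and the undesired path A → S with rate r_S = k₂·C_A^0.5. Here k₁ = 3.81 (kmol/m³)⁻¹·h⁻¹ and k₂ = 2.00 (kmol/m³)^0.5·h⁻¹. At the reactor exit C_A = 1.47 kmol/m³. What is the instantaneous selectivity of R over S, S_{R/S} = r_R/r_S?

S_{R/S} = r_R/r_S = (k₁·C_A^2)/(k₂·C_A^0.5) = (k₁/k₂)·C_A^1.5.
= (3.81×1.470^2) / (2.00×1.470^0.5) = 8.233/2.425 = 3.40.
Since the desired path is higher order in A, keeping C_A high (PFR or concentrated feed) favours R.

3.40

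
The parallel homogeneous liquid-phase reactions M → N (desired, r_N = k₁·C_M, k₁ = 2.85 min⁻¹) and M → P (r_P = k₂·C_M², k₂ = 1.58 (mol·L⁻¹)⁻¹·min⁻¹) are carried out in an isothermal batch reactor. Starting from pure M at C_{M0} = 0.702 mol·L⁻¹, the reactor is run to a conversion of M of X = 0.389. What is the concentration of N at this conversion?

C_M = C_{M0}(1−X) = 0.4289 mol·L⁻¹.
Along a PFR/batch, dC_N/dC_M = −r_N/(r_N+r_P) = −k₁/(k₁+k₂·C_M).
Integrating from C_{M0} to C_M: C_N = (2.85/1.58)·ln[(2.85+1.58·0.702)/(2.85+1.58·0.429)] = 1.804·ln(3.959/3.528) = 0.2081 mol·L⁻¹.

0.208 mol·L⁻¹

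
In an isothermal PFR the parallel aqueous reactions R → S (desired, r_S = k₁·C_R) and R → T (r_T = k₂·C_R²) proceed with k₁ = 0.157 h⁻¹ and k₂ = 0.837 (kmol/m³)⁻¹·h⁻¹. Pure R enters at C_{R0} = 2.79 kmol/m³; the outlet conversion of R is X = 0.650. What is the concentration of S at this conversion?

C_R = C_{R0}(1−X) = 0.9765 kmol/m³.
Along a PFR/batch, dC_S/dC_R = −r_S/(r_S+r_T) = −k₁/(k₁+k₂·C_R).
Integrating from C_{R0} to C_R: C_S = (0.157/0.837)·ln[(0.157+0.837·2.79)/(0.157+0.837·0.976)] = 0.1876·ln(2.492/0.9743) = 0.1762 kmol/m³.

0.176 kmol/m³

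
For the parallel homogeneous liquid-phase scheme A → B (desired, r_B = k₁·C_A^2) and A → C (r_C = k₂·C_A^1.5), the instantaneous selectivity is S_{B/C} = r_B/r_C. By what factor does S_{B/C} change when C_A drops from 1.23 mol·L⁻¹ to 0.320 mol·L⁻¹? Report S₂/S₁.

0.510

S_{B/C} = (k₁/k₂)·C_A^0.5, so S₂/S₁ = (C_{A,2}/C_{A,1})^0.5.
= (0.320/1.23)^0.5 = (0.2602)^0.5 = 0.510.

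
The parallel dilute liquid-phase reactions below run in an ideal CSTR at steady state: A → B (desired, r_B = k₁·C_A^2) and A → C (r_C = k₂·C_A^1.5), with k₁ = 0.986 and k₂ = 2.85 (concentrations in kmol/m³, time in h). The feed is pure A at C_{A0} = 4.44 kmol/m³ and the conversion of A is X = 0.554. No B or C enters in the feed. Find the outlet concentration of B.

Exit C_A = C_{A0}(1−X) = 4.44×0.446 = 1.980 kmol/m³.
In a CSTR the entire volume is at exit conditions, so r_B = 0.986×1.980^2 = 3.866 and r_C = 2.85×1.980^1.5 = 7.942.
Fraction of consumed A going to B: r_B/(r_B+r_C) = 0.3274.
C_B = 0.3274·C_{A0}·X = 0.3274×4.44×0.554 = 0.805 kmol/m³.

0.805 kmol/m³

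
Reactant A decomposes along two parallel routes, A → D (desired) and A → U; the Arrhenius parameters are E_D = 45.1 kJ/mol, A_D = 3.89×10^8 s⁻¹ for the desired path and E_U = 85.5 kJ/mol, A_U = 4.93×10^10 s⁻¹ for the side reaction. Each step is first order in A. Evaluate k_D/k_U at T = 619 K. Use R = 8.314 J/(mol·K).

k_D/k_U = (A_D/A_U)·exp[−(E_D−E_U)/(RT)] = (A_D/A_U)·exp[(E_U−E_D)/(RT)].
(E_U−E_D)/(RT) = (85.5−45.1)×10³/(8.314×619) = 40400/5146 = 7.850.
k_D/k_U = (3.89×10^8/4.93×10^10)·exp(7.850) = 0.007890 × 2566 = 20.2.

20.2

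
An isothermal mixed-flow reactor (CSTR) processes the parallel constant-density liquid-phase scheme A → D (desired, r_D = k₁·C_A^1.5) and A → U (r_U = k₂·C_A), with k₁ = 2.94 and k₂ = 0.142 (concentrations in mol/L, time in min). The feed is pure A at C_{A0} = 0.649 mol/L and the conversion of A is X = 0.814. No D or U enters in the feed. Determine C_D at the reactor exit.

Exit C_A = C_{A0}(1−X) = 0.649×0.186 = 0.1207 mol/L.
Rates in a CSTR are evaluated at the outlet concentration: r_D = 2.94×0.1207^1.5 = 0.1233, r_U = 0.142×0.1207 = 0.01714.
Fraction of consumed A going to D: r_D/(r_D+r_U) = 0.8780.
C_D = 0.8780·C_{A0}·X = 0.8780×0.649×0.814 = 0.464 mol/L.

0.464 mol/L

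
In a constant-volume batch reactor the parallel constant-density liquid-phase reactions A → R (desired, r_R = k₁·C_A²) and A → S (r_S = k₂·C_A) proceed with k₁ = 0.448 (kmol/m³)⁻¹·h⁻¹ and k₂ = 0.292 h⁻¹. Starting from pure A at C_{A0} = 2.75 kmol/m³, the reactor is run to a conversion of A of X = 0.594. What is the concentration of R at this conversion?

1.21 kmol/m³

C_A = C_{A0}(1−X) = 1.117 kmol/m³.
Along a PFR/batch, dC_S/dC_A = −r_S/(r_R+r_S) = −k₂/(k₂+k₁·C_A).
Integrating from C_{A0} to C_A: C_S = (0.292/0.448)·ln[(0.292+0.448·2.75)/(0.292+0.448·1.12)] = 0.6518·ln(1.524/0.7922) = 0.4265 kmol/m³.
Then C_R = (C_{A0}−C_A) − C_S = 1.633 − 0.4265 = 1.207 kmol/m³.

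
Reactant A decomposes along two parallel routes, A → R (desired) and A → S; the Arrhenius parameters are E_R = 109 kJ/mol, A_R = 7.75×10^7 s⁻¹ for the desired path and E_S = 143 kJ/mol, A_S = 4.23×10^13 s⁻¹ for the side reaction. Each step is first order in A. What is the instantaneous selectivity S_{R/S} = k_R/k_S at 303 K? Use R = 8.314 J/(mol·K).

k_R/k_S = (A_R/A_S)·exp[−(E_R−E_S)/(RT)] = (A_R/A_S)·exp[(E_S−E_R)/(RT)].
(E_S−E_R)/(RT) = (143−109)×10³/(8.314×303) = 34000/2519 = 13.50.
k_R/k_S = (7.75×10^7/4.23×10^13)·exp(13.50) = 1.832×10^-6 × 7.270×10^5 = 1.33.
Since E_R < E_S, lowering the temperature improves selectivity toward R.

1.33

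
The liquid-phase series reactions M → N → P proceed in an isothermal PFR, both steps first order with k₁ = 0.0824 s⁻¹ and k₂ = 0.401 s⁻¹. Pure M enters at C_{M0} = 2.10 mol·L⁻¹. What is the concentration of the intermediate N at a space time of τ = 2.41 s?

The intermediate concentration in a first-order A→B→C sequence is C_N = k₁C_{M0}(e^(−k₁τ) − e^(−k₂τ))/(k₂−k₁).
e^(−k₁τ) = e^(−0.0824×2.41) = e^(−0.1986) = 0.8199; e^(−k₂τ) = e^(−0.9664) = 0.3804.
C_N = 0.0824×2.10/(0.401−0.0824) × (0.8199−0.3804) = 0.5431×0.4394 = 0.2387 mol·L⁻¹.

0.239 mol·L⁻¹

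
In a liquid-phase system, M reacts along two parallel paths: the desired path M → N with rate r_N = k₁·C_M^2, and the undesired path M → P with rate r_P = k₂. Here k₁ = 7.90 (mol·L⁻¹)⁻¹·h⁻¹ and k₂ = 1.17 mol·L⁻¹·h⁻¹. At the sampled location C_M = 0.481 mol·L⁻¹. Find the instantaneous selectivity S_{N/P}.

1.56

S_{N/P} = r_N/r_P = (k₁·C_M^2)/(k₂) = (k₁/k₂)·C_M^2.
= (7.90×0.4810^2) / (1.17) = 1.828/1.170 = 1.56.
Since the desired path is higher order in M, keeping C_M high (PFR or concentrated feed) favours N.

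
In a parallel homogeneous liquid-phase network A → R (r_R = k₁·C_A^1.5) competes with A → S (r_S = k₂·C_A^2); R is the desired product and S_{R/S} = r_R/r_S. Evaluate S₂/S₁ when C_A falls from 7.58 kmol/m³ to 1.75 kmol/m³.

2.08

S_{R/S} = (k₁/k₂)·C_A^-0.5, so S₂/S₁ = (C_{A,2}/C_{A,1})^-0.5.
= (1.75/7.58)^(-0.5) = (0.2309)^(-0.5) = 2.08.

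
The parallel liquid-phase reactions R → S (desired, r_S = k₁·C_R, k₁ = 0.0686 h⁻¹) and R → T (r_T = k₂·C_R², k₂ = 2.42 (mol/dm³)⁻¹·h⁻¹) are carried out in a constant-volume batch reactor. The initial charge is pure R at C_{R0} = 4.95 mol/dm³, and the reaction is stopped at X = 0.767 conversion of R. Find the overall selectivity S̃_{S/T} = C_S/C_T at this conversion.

C_R = C_{R0}(1−X) = 1.153 mol/dm³.
Along a PFR/batch, dC_S/dC_R = −r_S/(r_S+r_T) = −k₁/(k₁+k₂·C_R).
Integrating from C_{R0} to C_R: C_S = (0.0686/2.42)·ln[(0.0686+2.42·4.95)/(0.0686+2.42·1.15)] = 0.02835·ln(12.05/2.860) = 0.04077 mol/dm³.
C_T = (C_{R0}−C_R)−C_S = 3.756 mol/dm³; S̃_{S/T} = 0.04077/3.756 = 0.0109.

0.0109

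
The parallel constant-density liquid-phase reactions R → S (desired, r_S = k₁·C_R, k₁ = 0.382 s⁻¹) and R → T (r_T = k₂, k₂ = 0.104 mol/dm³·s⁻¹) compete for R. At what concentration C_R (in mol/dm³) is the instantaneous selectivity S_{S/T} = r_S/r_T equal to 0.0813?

0.0221 mol/dm³

S_{S/T} = (k₁/k₂)·C_R ⇒ C_R = S·k₂/k₁.
= 0.0813×0.104/0.382 = 0.0221 mol/dm³.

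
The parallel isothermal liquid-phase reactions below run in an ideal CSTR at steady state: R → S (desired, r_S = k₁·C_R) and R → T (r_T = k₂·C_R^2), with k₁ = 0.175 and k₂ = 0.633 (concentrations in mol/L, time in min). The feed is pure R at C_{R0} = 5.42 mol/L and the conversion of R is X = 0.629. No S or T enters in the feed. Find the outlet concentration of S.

Exit C_R = C_{R0}(1−X) = 5.42×0.371 = 2.011 mol/L.
Rates in a CSTR are evaluated at the outlet concentration: r_S = 0.175×2.011 = 0.3519, r_T = 0.633×2.011^2 = 2.559.
Fraction of consumed R going to S: r_S/(r_S+r_T) = 0.1209.
C_S = 0.1209·C_{R0}·X = 0.1209×5.42×0.629 = 0.412 mol/L.

0.412 mol/L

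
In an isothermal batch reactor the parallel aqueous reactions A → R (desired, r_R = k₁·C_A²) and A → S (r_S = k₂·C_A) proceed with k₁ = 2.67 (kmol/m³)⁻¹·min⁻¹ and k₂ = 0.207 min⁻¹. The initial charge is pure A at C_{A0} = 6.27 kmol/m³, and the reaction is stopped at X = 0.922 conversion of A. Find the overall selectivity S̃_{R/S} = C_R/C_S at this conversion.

29.9

C_A = C_{A0}(1−X) = 0.4891 kmol/m³.
Along a PFR/batch, dC_S/dC_A = −r_S/(r_R+r_S) = −k₂/(k₂+k₁·C_A).
Integrating from C_{A0} to C_A: C_S = (0.207/2.67)·ln[(0.207+2.67·6.27)/(0.207+2.67·0.489)] = 0.07753·ln(16.95/1.513) = 0.1873 kmol/m³.
Then C_R = (C_{A0}−C_A) − C_S = 5.781 − 0.1873 = 5.594 kmol/m³.
S̃_{R/S} = C_R/C_S = 5.594/0.1873 = 29.9.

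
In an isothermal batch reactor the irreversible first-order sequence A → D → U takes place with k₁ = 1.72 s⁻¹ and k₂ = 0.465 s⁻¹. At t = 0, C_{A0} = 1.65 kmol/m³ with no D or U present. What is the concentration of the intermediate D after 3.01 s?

The intermediate concentration in a first-order A→B→C sequence is C_D = k₁C_{A0}(e^(−k₁t) − e^(−k₂t))/(k₂−k₁).
e^(−k₁t) = e^(−1.72×3.01) = e^(−5.177) = 0.005644; e^(−k₂t) = e^(−1.400) = 0.2467.
C_D = 1.72×1.65/(0.465−1.72) × (0.005644−0.2467) = (-2.261)×(-0.2410) = 0.5451 kmol/m³.

0.545 kmol/m³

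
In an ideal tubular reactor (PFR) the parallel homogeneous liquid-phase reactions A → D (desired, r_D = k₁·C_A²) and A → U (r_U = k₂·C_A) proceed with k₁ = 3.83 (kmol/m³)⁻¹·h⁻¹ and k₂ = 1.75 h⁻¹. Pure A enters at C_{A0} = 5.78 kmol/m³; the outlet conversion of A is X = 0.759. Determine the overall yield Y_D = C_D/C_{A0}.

0.663

C_A = C_{A0}(1−X) = 1.393 kmol/m³.
Along a PFR/batch, dC_U/dC_A = −r_U/(r_D+r_U) = −k₂/(k₂+k₁·C_A).
Integrating from C_{A0} to C_A: C_U = (1.75/3.83)·ln[(1.75+3.83·5.78)/(1.75+3.83·1.39)] = 0.4569·ln(23.89/7.085) = 0.5553 kmol/m³.
Then C_D = (C_{A0}−C_A) − C_U = 4.387 − 0.5553 = 3.832 kmol/m³.
Y_D = C_D/C_{A0} = 3.832/5.78 = 0.663.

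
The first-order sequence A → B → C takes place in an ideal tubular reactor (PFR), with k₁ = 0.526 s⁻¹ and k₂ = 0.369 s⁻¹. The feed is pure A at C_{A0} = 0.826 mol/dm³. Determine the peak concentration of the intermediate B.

At the optimum, C_{B,max}/C_{A0} = (k₁/k₂)^[k₂/(k₂−k₁)].
= (0.526/0.369)^(0.369/(0.369−0.526)) = (1.425)^(-2.350) = 0.4347.
C_{B,max} = 0.4347×0.826 = 0.359 mol/dm³.

0.359 mol/dm³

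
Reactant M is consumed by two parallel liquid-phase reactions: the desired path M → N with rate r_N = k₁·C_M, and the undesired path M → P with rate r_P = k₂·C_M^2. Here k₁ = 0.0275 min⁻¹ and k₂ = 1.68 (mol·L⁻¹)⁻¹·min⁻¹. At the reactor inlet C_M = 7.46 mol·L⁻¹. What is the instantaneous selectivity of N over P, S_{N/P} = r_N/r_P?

0.00219

S_{N/P} = r_N/r_P = (k₁·C_M)/(k₂·C_M^2) = (k₁/k₂)·C_M⁻¹.
= (0.0275×7.460) / (1.68×7.460^2) = 0.2051/93.49 = 0.00219.
The undesired path is higher order in M, so low C_M (CSTR or dilute feed) favours N.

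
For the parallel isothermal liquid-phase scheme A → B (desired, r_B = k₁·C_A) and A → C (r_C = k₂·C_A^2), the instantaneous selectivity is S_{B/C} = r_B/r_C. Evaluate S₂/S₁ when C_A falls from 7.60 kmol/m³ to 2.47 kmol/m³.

S_{B/C} = (k₁/k₂)·C_A⁻¹, so S₂/S₁ = (C_{A,2}/C_{A,1})⁻¹.
= 7.60/2.47 = 3.08.
Selectivity toward B rises as C_A falls — low-concentration operation is favoured.

3.08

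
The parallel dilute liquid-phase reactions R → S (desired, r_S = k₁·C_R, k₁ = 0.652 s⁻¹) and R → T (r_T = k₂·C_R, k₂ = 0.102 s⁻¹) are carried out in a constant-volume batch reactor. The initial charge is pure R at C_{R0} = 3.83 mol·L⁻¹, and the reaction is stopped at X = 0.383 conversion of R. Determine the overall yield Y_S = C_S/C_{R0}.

C_R = C_{R0}(1−X) = 2.363 mol·L⁻¹.
Both paths are first order in R, so the instantaneous fraction to S is constant: dC_S/d(−C_R) = k₁/(k₁+k₂) = 0.8647.
C_S = 0.8647·(C_{R0}−C_R) = 0.8647×1.467 = 1.27 mol·L⁻¹.
Y_S = C_S/C_{R0} = 1.268/3.83 = 0.331.

0.331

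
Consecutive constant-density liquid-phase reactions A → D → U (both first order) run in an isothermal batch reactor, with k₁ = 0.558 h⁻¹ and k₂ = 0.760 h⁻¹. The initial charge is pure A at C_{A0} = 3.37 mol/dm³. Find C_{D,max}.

1.05 mol/dm³

For a first-order series the maximum intermediate yield is C_{D,max}/C_{A0} = (k₁/k₂)^[k₂/(k₂−k₁)].
= (0.558/0.760)^(0.760/(0.760−0.558)) = (0.7342)^(3.762) = 0.3127.
C_{D,max} = 0.3127×3.37 = 1.05 mol/dm³.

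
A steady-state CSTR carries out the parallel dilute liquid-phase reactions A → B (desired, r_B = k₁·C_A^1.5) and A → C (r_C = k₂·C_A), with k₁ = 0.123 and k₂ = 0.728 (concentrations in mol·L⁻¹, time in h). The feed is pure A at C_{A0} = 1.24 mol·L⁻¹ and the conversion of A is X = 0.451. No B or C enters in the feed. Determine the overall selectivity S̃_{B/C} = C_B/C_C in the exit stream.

0.139

Exit C_A = C_{A0}(1−X) = 1.24×0.549 = 0.6808 mol·L⁻¹.
In a CSTR the entire volume is at exit conditions, so r_B = 0.123×0.6808^1.5 = 0.06909 and r_C = 0.728×0.6808 = 0.4956.
Overall selectivity = C_B/C_C = r_Bτ/(r_Cτ) = r_B/r_C = 0.139.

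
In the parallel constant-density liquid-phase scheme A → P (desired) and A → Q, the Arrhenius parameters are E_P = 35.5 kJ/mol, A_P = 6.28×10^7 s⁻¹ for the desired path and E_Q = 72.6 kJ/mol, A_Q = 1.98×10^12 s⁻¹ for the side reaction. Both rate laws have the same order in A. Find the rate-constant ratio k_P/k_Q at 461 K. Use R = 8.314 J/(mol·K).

k_P/k_Q = (A_P/A_Q)·exp[−(E_P−E_Q)/(RT)] = (A_P/A_Q)·exp[(E_Q−E_P)/(RT)].
(E_Q−E_P)/(RT) = (72.6−35.5)×10³/(8.314×461) = 37100/3833 = 9.680.
k_P/k_Q = (6.28×10^7/1.98×10^12)·exp(9.680) = 3.172×10^-5 × 15990 = 0.507.

0.507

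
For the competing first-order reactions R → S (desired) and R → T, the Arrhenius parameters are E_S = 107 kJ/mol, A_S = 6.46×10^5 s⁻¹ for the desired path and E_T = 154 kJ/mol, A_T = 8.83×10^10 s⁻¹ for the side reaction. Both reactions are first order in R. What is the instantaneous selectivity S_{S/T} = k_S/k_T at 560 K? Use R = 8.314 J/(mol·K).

k_S/k_T = (A_S/A_T)·exp[−(E_S−E_T)/(RT)] = (A_S/A_T)·exp[(E_T−E_S)/(RT)].
(E_T−E_S)/(RT) = (154−107)×10³/(8.314×560) = 47000/4656 = 10.09.
k_S/k_T = (6.46×10^5/8.83×10^10)·exp(10.09) = 7.316×10^-6 × 24218 = 0.177.

0.177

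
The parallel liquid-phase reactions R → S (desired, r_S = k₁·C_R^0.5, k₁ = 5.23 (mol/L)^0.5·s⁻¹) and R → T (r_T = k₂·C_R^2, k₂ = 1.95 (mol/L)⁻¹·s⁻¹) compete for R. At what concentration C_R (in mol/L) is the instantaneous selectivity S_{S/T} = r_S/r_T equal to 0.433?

S_{S/T} = (k₁/k₂)·C_R^-1.5 ⇒ C_R = (S·k₂/k₁)^(1/(-1.5)).
= (0.433×1.95/5.23)^(-0.6667) = (0.1614)^(-0.6667) = 3.37 mol/L.

3.37 mol/L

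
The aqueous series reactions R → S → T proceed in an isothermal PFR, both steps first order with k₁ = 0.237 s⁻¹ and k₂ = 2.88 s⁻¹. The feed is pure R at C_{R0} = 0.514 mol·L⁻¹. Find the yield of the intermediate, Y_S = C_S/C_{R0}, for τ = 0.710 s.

For first-order series with pure R initially, C_S(τ) = k₁C_{R0}/(k₂−k₁)·(e^(−k₁τ) − e^(−k₂τ)).
e^(−k₁τ) = e^(−0.237×0.710) = e^(−0.1683) = 0.8451; e^(−k₂τ) = e^(−2.045) = 0.1294.
C_S = 0.237×0.514/(2.88−0.237) × (0.8451−0.1294) = 0.04609×0.7157 = 0.03299 mol·L⁻¹.
Y_S = C_S/C_{R0} = 0.03299/0.514 = 0.0642.

0.0642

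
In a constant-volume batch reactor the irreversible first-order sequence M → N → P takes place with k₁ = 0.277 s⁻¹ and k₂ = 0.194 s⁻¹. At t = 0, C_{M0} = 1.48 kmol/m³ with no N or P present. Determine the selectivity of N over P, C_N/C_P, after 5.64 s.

1.12

Solving the coupled first-order balances gives C_N(t) = [k₁/(k₂−k₁)]·C_{M0}·(e^(−k₁t) − e^(−k₂t)).
e^(−k₁t) = e^(−0.277×5.64) = e^(−1.562) = 0.2097; e^(−k₂t) = e^(−1.094) = 0.3348.
C_N = 0.277×1.48/(0.194−0.277) × (0.2097−0.3348) = (-4.939)×(-0.1252) = 0.6182 kmol/m³.
C_M = C_{M0}e^(−k₁t) = 0.3103 kmol/m³, so C_P = C_{M0}−C_M−C_N = 0.5515 kmol/m³; C_N/C_P = 1.12.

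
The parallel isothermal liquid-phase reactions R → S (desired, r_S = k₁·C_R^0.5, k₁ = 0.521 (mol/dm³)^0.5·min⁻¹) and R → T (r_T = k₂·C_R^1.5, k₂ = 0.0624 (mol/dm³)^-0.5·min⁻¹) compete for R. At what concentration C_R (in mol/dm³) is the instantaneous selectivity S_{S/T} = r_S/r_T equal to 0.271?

S_{S/T} = (k₁/k₂)·C_R⁻¹ ⇒ C_R = (S·k₂/k₁)^(-1).
= (0.271×0.0624/0.521)^(-1) = (0.03246)^(-1) = 30.8 mol/dm³.

30.8 mol/dm³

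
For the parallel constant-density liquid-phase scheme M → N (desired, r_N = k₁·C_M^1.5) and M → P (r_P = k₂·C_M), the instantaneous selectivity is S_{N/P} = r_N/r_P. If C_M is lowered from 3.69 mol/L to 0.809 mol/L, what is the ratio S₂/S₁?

S_{N/P} = (k₁/k₂)·C_M^0.5, so S₂/S₁ = (C_{M,2}/C_{M,1})^0.5.
= (0.809/3.69)^0.5 = (0.2192)^0.5 = 0.468.

0.468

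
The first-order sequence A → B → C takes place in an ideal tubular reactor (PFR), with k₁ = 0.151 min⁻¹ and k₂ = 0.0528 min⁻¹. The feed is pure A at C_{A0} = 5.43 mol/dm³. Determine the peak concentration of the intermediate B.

For a first-order series the maximum intermediate yield is C_{B,max}/C_{A0} = (k₁/k₂)^[k₂/(k₂−k₁)].
= (0.151/0.0528)^(0.0528/(0.0528−0.151)) = (2.860)^(-0.5377) = 0.5684.
C_{B,max} = 0.5684×5.43 = 3.09 mol/dm³.

3.09 mol/dm³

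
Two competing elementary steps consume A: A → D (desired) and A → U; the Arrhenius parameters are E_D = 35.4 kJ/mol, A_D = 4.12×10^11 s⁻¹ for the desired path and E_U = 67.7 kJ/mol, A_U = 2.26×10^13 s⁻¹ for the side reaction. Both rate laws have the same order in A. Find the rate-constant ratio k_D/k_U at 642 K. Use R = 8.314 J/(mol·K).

k_D/k_U = (A_D/A_U)·exp[−(E_D−E_U)/(RT)] = (A_D/A_U)·exp[(E_U−E_D)/(RT)].
(E_U−E_D)/(RT) = (67.7−35.4)×10³/(8.314×642) = 32300/5338 = 6.051.
k_D/k_U = (4.12×10^11/2.26×10^13)·exp(6.051) = 0.01823 × 424.7 = 7.74.
Since E_D < E_U, lowering the temperature improves selectivity toward D.

7.74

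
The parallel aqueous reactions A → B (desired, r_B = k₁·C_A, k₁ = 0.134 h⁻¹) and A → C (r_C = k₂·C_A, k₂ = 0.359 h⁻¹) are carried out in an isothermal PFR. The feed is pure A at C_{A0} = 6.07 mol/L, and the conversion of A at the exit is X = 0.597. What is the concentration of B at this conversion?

C_A = C_{A0}(1−X) = 2.446 mol/L.
Both paths are first order in A, so the instantaneous fraction to B is constant: dC_B/d(−C_A) = k₁/(k₁+k₂) = 0.2718.
C_B = 0.2718·(C_{A0}−C_A) = 0.2718×3.624 = 0.985 mol/L.

0.985 mol/L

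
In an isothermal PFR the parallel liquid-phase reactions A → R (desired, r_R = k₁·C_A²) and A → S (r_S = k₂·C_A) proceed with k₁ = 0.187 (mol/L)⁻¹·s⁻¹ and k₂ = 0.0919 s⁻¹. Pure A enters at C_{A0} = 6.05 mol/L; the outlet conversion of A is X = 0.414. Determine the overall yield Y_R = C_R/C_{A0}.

C_A = C_{A0}(1−X) = 3.545 mol/L.
Along a PFR/batch, dC_S/dC_A = −r_S/(r_R+r_S) = −k₂/(k₂+k₁·C_A).
Integrating from C_{A0} to C_A: C_S = (0.0919/0.187)·ln[(0.0919+0.187·6.05)/(0.0919+0.187·3.55)] = 0.4914·ln(1.223/0.7549) = 0.2372 mol/L.
Then C_R = (C_{A0}−C_A) − C_S = 2.505 − 0.2372 = 2.267 mol/L.
Y_R = C_R/C_{A0} = 2.267/6.05 = 0.375.

0.375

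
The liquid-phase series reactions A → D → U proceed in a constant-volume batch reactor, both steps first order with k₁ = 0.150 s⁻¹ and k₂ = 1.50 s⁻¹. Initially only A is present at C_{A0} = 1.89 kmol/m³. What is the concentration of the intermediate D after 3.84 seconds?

The intermediate concentration in a first-order A→B→C sequence is C_D = k₁C_{A0}(e^(−k₁t) − e^(−k₂t))/(k₂−k₁).
e^(−k₁t) = e^(−0.150×3.84) = e^(−0.5760) = 0.5621; e^(−k₂t) = e^(−5.760) = 0.003151.
C_D = 0.150×1.89/(1.50−0.150) × (0.5621−0.003151) = 0.2100×0.5590 = 0.1174 kmol/m³.

0.117 kmol/m³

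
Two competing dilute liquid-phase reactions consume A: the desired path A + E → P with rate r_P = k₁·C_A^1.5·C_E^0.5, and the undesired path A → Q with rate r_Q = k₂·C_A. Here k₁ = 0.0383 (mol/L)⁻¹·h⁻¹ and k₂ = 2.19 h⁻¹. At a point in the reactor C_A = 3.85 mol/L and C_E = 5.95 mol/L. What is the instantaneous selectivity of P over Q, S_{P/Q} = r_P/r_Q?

S_{P/Q} = r_P/r_Q = (k₁·C_A^1.5·C_E^0.5)/(k₂·C_A) = (k₁/k₂)·C_A^0.5·C_E^0.5.
= (0.0383×3.850^1.5×5.950^0.5) / (2.19×3.850) = 0.7057/8.431 = 0.0837.
Since the desired path is higher order in A, keeping C_A high (PFR or concentrated feed) favours P.

0.0837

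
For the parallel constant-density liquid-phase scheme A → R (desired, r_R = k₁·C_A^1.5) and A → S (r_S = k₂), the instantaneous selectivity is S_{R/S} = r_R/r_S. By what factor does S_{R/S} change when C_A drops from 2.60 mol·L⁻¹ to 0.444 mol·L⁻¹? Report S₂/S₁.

S_{R/S} = (k₁/k₂)·C_A^1.5, so S₂/S₁ = (C_{A,2}/C_{A,1})^1.5.
= (0.444/2.60)^1.5 = (0.1708)^1.5 = 0.0706.

0.0706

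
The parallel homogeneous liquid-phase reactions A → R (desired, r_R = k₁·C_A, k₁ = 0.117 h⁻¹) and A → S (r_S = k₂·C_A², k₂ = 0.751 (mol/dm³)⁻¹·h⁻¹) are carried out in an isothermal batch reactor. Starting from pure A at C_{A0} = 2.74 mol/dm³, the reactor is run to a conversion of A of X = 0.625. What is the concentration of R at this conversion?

0.139 mol/dm³

C_A = C_{A0}(1−X) = 1.028 mol/dm³.
Along a PFR/batch, dC_R/dC_A = −r_R/(r_R+r_S) = −k₁/(k₁+k₂·C_A).
Integrating from C_{A0} to C_A: C_R = (0.117/0.751)·ln[(0.117+0.751·2.74)/(0.117+0.751·1.03)] = 0.1558·ln(2.175/0.8887) = 0.1394 mol/dm³.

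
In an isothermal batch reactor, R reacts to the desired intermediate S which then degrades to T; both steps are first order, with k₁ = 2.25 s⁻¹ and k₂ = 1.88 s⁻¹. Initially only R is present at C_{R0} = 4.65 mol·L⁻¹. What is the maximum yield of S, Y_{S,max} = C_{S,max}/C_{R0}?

Evaluating C_S at t_opt = ln(k₂/k₁)/(k₂−k₁) gives C_{S,max}/C_{R0} = (k₁/k₂)^[k₂/(k₂−k₁)].
= (2.25/1.88)^(1.88/(1.88−2.25)) = (1.197)^(-5.081) = 0.4014.

0.401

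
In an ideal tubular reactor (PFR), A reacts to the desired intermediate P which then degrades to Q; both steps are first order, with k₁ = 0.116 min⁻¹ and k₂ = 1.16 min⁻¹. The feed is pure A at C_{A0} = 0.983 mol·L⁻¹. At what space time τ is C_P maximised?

2.21 min

Setting dC_P/dτ = 0 gives τ_opt = ln(k₂/k₁)/(k₂−k₁).
= ln(1.16/0.116)/(1.16−0.116) = ln(10.000)/1.044 = 2.303/1.044 = 2.21 min.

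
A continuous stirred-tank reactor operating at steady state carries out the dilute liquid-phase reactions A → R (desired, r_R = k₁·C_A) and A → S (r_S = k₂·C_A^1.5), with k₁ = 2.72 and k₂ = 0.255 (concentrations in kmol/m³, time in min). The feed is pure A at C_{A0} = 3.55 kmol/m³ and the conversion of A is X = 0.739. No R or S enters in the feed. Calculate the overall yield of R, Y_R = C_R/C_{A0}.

Exit C_A = C_{A0}(1−X) = 3.55×0.261 = 0.9265 kmol/m³.
In a CSTR the entire volume is at exit conditions, so r_R = 2.72×0.9265 = 2.520 and r_S = 0.255×0.9265^1.5 = 0.2274.
Fraction of consumed A going to R: r_R/(r_R+r_S) = 0.9172.
C_R = 0.9172·C_{A0}·X = 0.9172×3.55×0.739 = 2.41 kmol/m³; Y_R = C_R/C_{A0} = 0.678.

0.678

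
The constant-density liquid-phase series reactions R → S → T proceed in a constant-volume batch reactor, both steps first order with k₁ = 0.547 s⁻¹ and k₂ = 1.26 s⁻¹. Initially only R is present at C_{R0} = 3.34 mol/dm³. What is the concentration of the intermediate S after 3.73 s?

The intermediate concentration in a first-order A→B→C sequence is C_S = k₁C_{R0}(e^(−k₁t) − e^(−k₂t))/(k₂−k₁).
e^(−k₁t) = e^(−0.547×3.73) = e^(−2.040) = 0.1300; e^(−k₂t) = e^(−4.700) = 0.009097.
C_S = 0.547×3.34/(1.26−0.547) × (0.1300−0.009097) = 2.562×0.1209 = 0.3098 mol/dm³.

0.310 mol/dm³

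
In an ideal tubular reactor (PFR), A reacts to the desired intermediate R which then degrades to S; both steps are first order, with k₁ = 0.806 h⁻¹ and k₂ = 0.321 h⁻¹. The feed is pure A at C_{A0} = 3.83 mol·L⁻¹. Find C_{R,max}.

2.08 mol·L⁻¹

For a first-order series the maximum intermediate yield is C_{R,max}/C_{A0} = (k₁/k₂)^[k₂/(k₂−k₁)].
= (0.806/0.321)^(0.321/(0.321−0.806)) = (2.511)^(-0.6619) = 0.5437.
C_{R,max} = 0.5437×3.83 = 2.08 mol·L⁻¹.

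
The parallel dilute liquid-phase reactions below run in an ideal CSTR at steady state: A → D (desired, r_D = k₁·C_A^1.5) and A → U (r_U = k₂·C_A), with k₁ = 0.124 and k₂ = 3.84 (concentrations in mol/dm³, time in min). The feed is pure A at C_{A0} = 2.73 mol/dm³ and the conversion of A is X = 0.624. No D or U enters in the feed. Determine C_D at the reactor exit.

Exit C_A = C_{A0}(1−X) = 2.73×0.376 = 1.026 mol/dm³.
A CSTR operates uniformly at the exit composition, giving r_D = 0.1290 and r_U = 3.942 (each k·C_A^n at C_A = 1.026).
Fraction of consumed A going to D: r_D/(r_D+r_U) = 0.03168.
C_D = 0.03168·C_{A0}·X = 0.03168×2.73×0.624 = 0.0540 mol/dm³.

0.0540 mol/dm³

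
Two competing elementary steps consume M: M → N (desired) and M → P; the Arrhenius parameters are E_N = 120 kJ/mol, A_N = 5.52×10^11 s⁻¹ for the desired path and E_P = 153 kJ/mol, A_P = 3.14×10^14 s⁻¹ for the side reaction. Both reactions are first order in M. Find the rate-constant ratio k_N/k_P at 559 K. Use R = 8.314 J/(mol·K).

With equal orders, S_{N/P} = k_N/k_P = (A_N/A_P)·exp[(E_P−E_N)/(RT)].
(E_P−E_N)/(RT) = (153−120)×10³/(8.314×559) = 33000/4648 = 7.101.
k_N/k_P = (5.52×10^11/3.14×10^14)·exp(7.101) = 0.001758 × 1213 = 2.13.
Since E_N < E_P, lowering the temperature improves selectivity toward N.

2.13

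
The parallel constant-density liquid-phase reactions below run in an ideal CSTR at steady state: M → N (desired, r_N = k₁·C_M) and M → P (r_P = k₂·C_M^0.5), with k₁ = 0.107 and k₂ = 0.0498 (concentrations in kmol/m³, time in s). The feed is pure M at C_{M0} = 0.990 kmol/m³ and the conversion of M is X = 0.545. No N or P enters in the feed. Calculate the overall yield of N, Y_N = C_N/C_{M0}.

Exit C_M = C_{M0}(1−X) = 0.990×0.455 = 0.4504 kmol/m³.
In a CSTR the entire volume is at exit conditions, so r_N = 0.107×0.4504 = 0.04820 and r_P = 0.0498×0.4504^0.5 = 0.03342.
Fraction of consumed M going to N: r_N/(r_N+r_P) = 0.5905.
C_N = 0.5905·C_{M0}·X = 0.5905×0.990×0.545 = 0.319 kmol/m³; Y_N = C_N/C_{M0} = 0.322.

0.322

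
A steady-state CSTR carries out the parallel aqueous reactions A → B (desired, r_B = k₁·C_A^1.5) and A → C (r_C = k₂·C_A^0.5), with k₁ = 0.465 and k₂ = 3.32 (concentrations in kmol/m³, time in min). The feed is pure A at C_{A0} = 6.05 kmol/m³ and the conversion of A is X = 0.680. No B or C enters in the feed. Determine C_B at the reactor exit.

0.878 kmol/m³

Exit C_A = C_{A0}(1−X) = 6.05×0.320 = 1.936 kmol/m³.
A CSTR operates uniformly at the exit composition, giving r_B = 1.253 and r_C = 4.619 (each k·C_A^n at C_A = 1.936).
Fraction of consumed A going to B: r_B/(r_B+r_C) = 0.2133.
C_B = 0.2133·C_{A0}·X = 0.2133×6.05×0.680 = 0.878 kmol/m³.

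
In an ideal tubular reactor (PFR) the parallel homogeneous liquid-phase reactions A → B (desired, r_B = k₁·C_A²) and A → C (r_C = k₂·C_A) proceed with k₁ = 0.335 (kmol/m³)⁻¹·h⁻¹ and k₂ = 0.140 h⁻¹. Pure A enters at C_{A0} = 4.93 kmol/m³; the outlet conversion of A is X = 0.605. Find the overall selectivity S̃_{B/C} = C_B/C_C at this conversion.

7.75

C_A = C_{A0}(1−X) = 1.947 kmol/m³.
Along a PFR/batch, dC_C/dC_A = −r_C/(r_B+r_C) = −k₂/(k₂+k₁·C_A).
Integrating from C_{A0} to C_A: C_C = (0.140/0.335)·ln[(0.140+0.335·4.93)/(0.140+0.335·1.95)] = 0.4179·ln(1.792/0.7924) = 0.3409 kmol/m³.
Then C_B = (C_{A0}−C_A) − C_C = 2.983 − 0.3409 = 2.642 kmol/m³.
S̃_{B/C} = C_B/C_C = 2.642/0.3409 = 7.75.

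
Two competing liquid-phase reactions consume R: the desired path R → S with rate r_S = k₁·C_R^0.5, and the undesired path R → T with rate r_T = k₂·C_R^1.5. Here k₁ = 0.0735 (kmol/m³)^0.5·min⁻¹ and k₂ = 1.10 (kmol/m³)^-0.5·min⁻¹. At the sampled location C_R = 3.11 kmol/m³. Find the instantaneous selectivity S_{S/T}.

S_{S/T} = r_S/r_T = (k₁·C_R^0.5)/(k₂·C_R^1.5) = (k₁/k₂)·C_R⁻¹.
= (0.0735×3.110^0.5) / (1.10×3.110^1.5) = 0.1296/6.033 = 0.0215.

0.0215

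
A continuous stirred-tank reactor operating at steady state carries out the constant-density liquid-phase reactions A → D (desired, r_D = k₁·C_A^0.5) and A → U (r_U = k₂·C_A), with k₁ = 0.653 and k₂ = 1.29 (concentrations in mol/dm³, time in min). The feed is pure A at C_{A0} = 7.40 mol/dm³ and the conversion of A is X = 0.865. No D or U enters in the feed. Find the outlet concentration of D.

Exit C_A = C_{A0}(1−X) = 7.40×0.135 = 0.9990 mol/dm³.
Rates in a CSTR are evaluated at the outlet concentration: r_D = 0.653×0.9990^0.5 = 0.6527, r_U = 1.29×0.9990 = 1.289.
Fraction of consumed A going to D: r_D/(r_D+r_U) = 0.3362.
C_D = 0.3362·C_{A0}·X = 0.3362×7.40×0.865 = 2.15 mol/dm³.

2.15 mol/dm³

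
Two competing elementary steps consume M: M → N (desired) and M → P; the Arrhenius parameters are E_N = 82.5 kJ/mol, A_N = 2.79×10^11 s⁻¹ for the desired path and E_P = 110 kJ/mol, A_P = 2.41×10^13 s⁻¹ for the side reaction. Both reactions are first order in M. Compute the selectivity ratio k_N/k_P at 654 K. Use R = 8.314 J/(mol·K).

Since both paths have the same order in M, the concentration cancels and S_{N/P} = k_N/k_P = (A_N/A_P)·exp[(E_P−E_N)/(RT)].
(E_P−E_N)/(RT) = (110−82.5)×10³/(8.314×654) = 27500/5437 = 5.058.
k_N/k_P = (2.79×10^11/2.41×10^13)·exp(5.058) = 0.01158 × 157.2 = 1.82.

1.82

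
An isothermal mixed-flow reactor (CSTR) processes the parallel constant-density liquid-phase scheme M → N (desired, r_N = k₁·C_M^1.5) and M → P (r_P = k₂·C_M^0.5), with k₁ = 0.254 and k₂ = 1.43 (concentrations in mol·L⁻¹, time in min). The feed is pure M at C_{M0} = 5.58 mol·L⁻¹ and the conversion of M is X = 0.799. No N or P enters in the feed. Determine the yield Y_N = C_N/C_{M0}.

Exit C_M = C_{M0}(1−X) = 5.58×0.201 = 1.122 mol·L⁻¹.
In a CSTR the entire volume is at exit conditions, so r_N = 0.254×1.122^1.5 = 0.3017 and r_P = 1.43×1.122^0.5 = 1.514.
Fraction of consumed M going to N: r_N/(r_N+r_P) = 0.1661.
C_N = 0.1661·C_{M0}·X = 0.1661×5.58×0.799 = 0.741 mol·L⁻¹; Y_N = C_N/C_{M0} = 0.133.

0.133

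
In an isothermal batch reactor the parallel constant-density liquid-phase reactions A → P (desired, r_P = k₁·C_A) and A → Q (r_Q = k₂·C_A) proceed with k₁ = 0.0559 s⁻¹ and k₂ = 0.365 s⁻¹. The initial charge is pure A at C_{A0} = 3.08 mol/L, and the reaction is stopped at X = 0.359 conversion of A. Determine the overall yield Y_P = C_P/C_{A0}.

C_A = C_{A0}(1−X) = 1.974 mol/L.
Both paths are first order in A, so the instantaneous fraction to P is constant: dC_P/d(−C_A) = k₁/(k₁+k₂) = 0.1328.
C_P = 0.1328·(C_{A0}−C_A) = 0.1328×1.106 = 0.147 mol/L.
Y_P = C_P/C_{A0} = 0.1469/3.08 = 0.0477.

0.0477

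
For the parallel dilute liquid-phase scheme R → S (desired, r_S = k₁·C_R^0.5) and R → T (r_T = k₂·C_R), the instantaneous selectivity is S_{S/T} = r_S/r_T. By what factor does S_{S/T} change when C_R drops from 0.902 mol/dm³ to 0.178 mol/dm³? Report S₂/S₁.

S_{S/T} = (k₁/k₂)·C_R^-0.5, so S₂/S₁ = (C_{R,2}/C_{R,1})^-0.5.
= (0.178/0.902)^(-0.5) = (0.1973)^(-0.5) = 2.25.
Selectivity toward S rises as C_R falls — low-concentration operation is favoured.

2.25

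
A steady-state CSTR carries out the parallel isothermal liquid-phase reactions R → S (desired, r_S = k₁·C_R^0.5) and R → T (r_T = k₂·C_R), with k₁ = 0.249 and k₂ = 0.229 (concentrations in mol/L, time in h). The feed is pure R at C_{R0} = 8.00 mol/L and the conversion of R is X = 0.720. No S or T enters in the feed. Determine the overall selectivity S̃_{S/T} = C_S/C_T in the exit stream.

Exit C_R = C_{R0}(1−X) = 8.00×0.280 = 2.240 mol/L.
A CSTR operates uniformly at the exit composition, giving r_S = 0.3727 and r_T = 0.5130 (each k·C_R^n at C_R = 2.240).
Overall selectivity = C_S/C_T = r_Sτ/(r_Tτ) = r_S/r_T = 0.727.

0.727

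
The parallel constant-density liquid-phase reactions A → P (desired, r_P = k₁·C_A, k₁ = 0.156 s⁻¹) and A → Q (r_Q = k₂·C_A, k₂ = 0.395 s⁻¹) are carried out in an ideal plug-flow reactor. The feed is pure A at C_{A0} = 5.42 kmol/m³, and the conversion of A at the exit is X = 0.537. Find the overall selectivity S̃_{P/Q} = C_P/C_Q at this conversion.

C_A = C_{A0}(1−X) = 2.509 kmol/m³.
Both paths are first order in A, so the instantaneous fraction to P is constant: dC_P/d(−C_A) = k₁/(k₁+k₂) = 0.2831.
C_P = 0.2831·(C_{A0}−C_A) = 0.2831×2.911 = 0.824 kmol/m³.
C_Q = (C_{A0}−C_A)−C_P = 2.087 kmol/m³; S̃_{P/Q} = 0.8240/2.087 = 0.395.

0.395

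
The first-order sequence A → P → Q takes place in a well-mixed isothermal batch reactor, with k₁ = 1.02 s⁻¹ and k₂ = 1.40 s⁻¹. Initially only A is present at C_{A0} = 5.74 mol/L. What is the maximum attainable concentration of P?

1.79 mol/L

Evaluating C_P at t_opt = ln(k₂/k₁)/(k₂−k₁) gives C_{P,max}/C_{A0} = (k₁/k₂)^[k₂/(k₂−k₁)].
= (1.02/1.40)^(1.40/(1.40−1.02)) = (0.7286)^(3.684) = 0.3114.
C_{P,max} = 0.3114×5.74 = 1.79 mol/L.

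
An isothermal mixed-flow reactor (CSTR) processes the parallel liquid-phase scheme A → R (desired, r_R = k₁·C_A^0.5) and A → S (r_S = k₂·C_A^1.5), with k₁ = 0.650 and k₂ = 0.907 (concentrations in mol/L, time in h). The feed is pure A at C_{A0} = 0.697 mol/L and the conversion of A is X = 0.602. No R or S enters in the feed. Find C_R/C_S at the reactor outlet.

2.58

Exit C_A = C_{A0}(1−X) = 0.697×0.398 = 0.2774 mol/L.
Rates in a CSTR are evaluated at the outlet concentration: r_R = 0.650×0.2774^0.5 = 0.3424, r_S = 0.907×0.2774^1.5 = 0.1325.
Overall selectivity = C_R/C_S = r_Rτ/(r_Sτ) = r_R/r_S = 2.58.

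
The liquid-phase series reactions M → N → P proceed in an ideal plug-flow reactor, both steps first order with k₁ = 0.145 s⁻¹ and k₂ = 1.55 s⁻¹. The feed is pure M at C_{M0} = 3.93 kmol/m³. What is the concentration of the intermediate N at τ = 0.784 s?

Solving the coupled first-order balances gives C_N(τ) = [k₁/(k₂−k₁)]·C_{M0}·(e^(−k₁τ) − e^(−k₂τ)).
e^(−k₁τ) = e^(−0.145×0.784) = e^(−0.1137) = 0.8925; e^(−k₂τ) = e^(−1.215) = 0.2967.
C_N = 0.145×3.93/(1.55−0.145) × (0.8925−0.2967) = 0.4056×0.5959 = 0.2417 kmol/m³.

0.242 kmol/m³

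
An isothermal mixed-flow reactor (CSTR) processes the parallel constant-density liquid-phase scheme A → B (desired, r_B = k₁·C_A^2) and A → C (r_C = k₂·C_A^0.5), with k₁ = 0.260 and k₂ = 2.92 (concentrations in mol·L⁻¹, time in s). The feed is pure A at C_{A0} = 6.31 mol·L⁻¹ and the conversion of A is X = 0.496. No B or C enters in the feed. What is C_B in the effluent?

1.05 mol·L⁻¹

Exit C_A = C_{A0}(1−X) = 6.31×0.504 = 3.180 mol·L⁻¹.
Rates in a CSTR are evaluated at the outlet concentration: r_B = 0.260×3.180^2 = 2.630, r_C = 2.92×3.180^0.5 = 5.207.
Fraction of consumed A going to B: r_B/(r_B+r_C) = 0.3355.
C_B = 0.3355·C_{A0}·X = 0.3355×6.31×0.496 = 1.05 mol·L⁻¹.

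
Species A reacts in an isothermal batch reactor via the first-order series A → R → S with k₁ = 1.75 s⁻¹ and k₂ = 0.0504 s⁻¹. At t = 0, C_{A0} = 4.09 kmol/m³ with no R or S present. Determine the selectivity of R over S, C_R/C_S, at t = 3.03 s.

Solving the coupled first-order balances gives C_R(t) = [k₁/(k₂−k₁)]·C_{A0}·(e^(−k₁t) − e^(−k₂t)).
e^(−k₁t) = e^(−1.75×3.03) = e^(−5.302) = 0.004979; e^(−k₂t) = e^(−0.1527) = 0.8584.
C_R = 1.75×4.09/(0.0504−1.75) × (0.004979−0.8584) = (-4.211)×(-0.8534) = 3.594 kmol/m³.
C_A = C_{A0}e^(−k₁t) = 0.02036 kmol/m³, so C_S = C_{A0}−C_A−C_R = 0.4757 kmol/m³; C_R/C_S = 7.55.

7.55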